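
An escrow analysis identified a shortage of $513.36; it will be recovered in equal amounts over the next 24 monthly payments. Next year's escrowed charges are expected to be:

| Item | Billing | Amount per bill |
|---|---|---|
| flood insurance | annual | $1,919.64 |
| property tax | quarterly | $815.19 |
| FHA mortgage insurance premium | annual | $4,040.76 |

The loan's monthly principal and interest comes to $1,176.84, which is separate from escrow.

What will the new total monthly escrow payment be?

Flood insurance: $1,919.64 annually
Property tax: $815.19 × 4 = $3,260.76 annually
FHA mortgage insurance premium: $4,040.76 annually
Combined annual = $1,919.64 + $3,260.76 + $4,040.76 = $9,221.16
Monthly escrow = $9,221.16 / 12 = $768.43
Monthly shortage recovery: $513.36 / 24 = $21.39
Adjusted monthly = $768.43 + $21.39 = $789.82

$789.82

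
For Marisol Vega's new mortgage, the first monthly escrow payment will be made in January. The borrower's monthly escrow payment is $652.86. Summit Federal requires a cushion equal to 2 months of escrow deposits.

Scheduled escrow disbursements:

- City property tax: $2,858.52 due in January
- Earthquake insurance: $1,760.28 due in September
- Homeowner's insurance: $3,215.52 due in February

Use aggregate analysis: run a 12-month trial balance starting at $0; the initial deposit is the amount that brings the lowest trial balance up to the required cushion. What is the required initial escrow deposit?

$6,074.04

Cushion = 2 × $652.86 = $1,305.72
Trial balance (start $0, +$652.86 each month, − disbursements):
  Jan: +$652.86 − $2,858.52 → -$2,205.66
  Feb: +$652.86 − $3,215.52 → -$4,768.32
  Mar: +$652.86 → -$4,115.46
  Apr: +$652.86 → -$3,462.60
  May: +$652.86 → -$2,809.74
  Jun: +$652.86 → -$2,156.88
  Jul: +$652.86 → -$1,504.02
  Aug: +$652.86 → -$851.16
  Sep: +$652.86 − $1,760.28 → -$1,958.58
  Oct: +$652.86 → -$1,305.72
  Nov: +$652.86 → -$652.86
  Dec: +$652.86 → $0.00
Lowest trial balance = -$4,768.32 (Feb)
Initial deposit = cushion − low point = $1,305.72 − (-$4,768.32) = $6,074.04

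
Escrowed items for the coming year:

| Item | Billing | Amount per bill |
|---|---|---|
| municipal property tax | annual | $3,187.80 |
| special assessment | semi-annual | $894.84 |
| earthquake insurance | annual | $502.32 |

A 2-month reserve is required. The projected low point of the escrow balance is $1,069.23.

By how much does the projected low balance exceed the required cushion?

Municipal property tax — $3,187.80/yr
Special assessment — $894.84 × 2 = $1,789.68/yr
Earthquake insurance — $502.32/yr
Combined annual = $3,187.80 + $1,789.68 + $502.32 = $5,479.80
Monthly escrow = $5,479.80 / 12 = $456.65
Cushion = 2 × $456.65 = $913.30
Excess over cushion: $1,069.23 − $913.30 = $155.93

$155.93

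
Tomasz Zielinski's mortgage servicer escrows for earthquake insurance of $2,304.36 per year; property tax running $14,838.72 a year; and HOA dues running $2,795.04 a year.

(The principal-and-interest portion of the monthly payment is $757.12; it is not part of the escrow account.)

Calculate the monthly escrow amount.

$1,661.51

Earthquake insurance — $2,304.36/yr
Property tax — $14,838.72/yr
HOA dues — $2,795.04/yr
Total annual escrow = $19,938.12
Per month = $19,938.12 ÷ 12 = $1,661.51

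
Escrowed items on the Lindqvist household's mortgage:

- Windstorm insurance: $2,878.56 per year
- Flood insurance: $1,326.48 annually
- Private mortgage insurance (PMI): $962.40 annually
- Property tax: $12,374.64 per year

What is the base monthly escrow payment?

Windstorm insurance — $2,878.56 per year
Flood insurance — $1,326.48 per year
Private mortgage insurance (PMI) — $962.40 per year
Property tax — $12,374.64 per year
Total annual escrow = $17,542.08
Monthly = $17,542.08 / 12 = $1,461.84

$1,461.84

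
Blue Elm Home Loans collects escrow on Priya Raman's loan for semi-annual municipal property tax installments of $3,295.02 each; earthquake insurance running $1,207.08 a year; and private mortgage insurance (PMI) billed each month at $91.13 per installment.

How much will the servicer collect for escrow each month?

$740.89

Municipal property tax — $3,295.02 × 2 = $6,590.04 per year
Earthquake insurance — $1,207.08 per year
Private mortgage insurance (PMI) — $91.13 × 12 = $1,093.56 per year
Annual escrow total = $8,890.68
Monthly = $8,890.68 / 12 = $740.89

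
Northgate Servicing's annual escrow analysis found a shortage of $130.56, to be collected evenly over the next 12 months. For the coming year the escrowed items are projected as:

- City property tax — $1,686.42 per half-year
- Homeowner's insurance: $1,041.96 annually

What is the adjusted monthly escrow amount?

City property tax = $1,686.42 × 2 = $3,372.84/yr
Homeowner's insurance = $1,041.96/yr
Combined annual = $4,414.80
Monthly escrow = $4,414.80 / 12 = $367.90
Monthly shortage recovery: $130.56 ÷ 12 = $10.88
Adjusted monthly = $367.90 + $10.88 = $378.78

$378.78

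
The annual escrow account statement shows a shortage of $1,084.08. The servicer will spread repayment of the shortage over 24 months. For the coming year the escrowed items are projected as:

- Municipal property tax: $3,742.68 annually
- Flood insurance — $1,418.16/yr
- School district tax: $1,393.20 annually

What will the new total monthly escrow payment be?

$591.34

Municipal property tax — $3,742.68
Flood insurance — $1,418.16
School district tax — $1,393.20
Combined annual = $6,554.04
Per month = $6,554.04 ÷ 12 = $546.17
Monthly shortage recovery: $1,084.08 ÷ 24 = $45.17
New monthly escrow = $546.17 + $45.17 = $591.34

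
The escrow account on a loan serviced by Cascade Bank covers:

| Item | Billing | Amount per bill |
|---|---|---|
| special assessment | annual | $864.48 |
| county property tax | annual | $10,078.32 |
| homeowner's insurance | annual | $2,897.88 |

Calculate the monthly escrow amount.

$1,153.39

Special assessment = $864.48/yr
County property tax = $10,078.32/yr
Homeowner's insurance = $2,897.88/yr
Annual escrow total = $864.48 + $10,078.32 + $2,897.88 = $13,840.68
Monthly = $13,840.68 ÷ 12 = $1,153.39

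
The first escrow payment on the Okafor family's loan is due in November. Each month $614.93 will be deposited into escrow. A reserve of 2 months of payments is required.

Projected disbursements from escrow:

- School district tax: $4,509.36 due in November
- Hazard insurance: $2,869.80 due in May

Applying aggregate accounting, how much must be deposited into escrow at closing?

Cushion = 2 × $614.93 = $1,229.86
Trial balance (start $0, +$614.93 each month, − disbursements):
  Nov: +$614.93 − $4,509.36 → -$3,894.43
  Dec: +$614.93 → -$3,279.50
  Jan: +$614.93 → -$2,664.57
  Feb: +$614.93 → -$2,049.64
  Mar: +$614.93 → -$1,434.71
  Apr: +$614.93 → -$819.78
  May: +$614.93 − $2,869.80 → -$3,074.65
  Jun: +$614.93 → -$2,459.72
  Jul: +$614.93 → -$1,844.79
  Aug: +$614.93 → -$1,229.86
  Sep: +$614.93 → -$614.93
  Oct: +$614.93 → $0.00
Lowest trial balance = -$3,894.43 (Nov)
Initial deposit = cushion − low point = $1,229.86 − (-$3,894.43) = $5,124.29

$5,124.29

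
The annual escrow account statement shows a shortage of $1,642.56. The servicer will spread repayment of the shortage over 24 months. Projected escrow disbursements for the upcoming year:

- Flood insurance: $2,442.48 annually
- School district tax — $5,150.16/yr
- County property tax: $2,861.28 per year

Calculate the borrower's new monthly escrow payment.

Flood insurance = $2,442.48 annually
School district tax = $5,150.16 annually
County property tax = $2,861.28 annually
Yearly total = $2,442.48 + $5,150.16 + $2,861.28 = $10,453.92
Per month = $10,453.92 ÷ 12 = $871.16
Monthly shortage recovery: $1,642.56 ÷ 24 = $68.44
Adjusted monthly = $871.16 + $68.44 = $939.60

$939.60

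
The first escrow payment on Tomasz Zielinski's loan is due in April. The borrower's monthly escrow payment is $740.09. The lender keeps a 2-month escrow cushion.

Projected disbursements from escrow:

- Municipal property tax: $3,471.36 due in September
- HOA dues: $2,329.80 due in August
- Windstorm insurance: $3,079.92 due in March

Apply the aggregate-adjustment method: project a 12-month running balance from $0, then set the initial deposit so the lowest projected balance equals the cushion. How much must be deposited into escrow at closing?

$2,840.80

Cushion = 2 × $740.09 = $1,480.18
Trial balance (start $0, +$740.09 each month, − disbursements):
  Apr: +$740.09 → $740.09
  May: +$740.09 → $1,480.18
  Jun: +$740.09 → $2,220.27
  Jul: +$740.09 → $2,960.36
  Aug: +$740.09 − $2,329.80 → $1,370.65
  Sep: +$740.09 − $3,471.36 → -$1,360.62
  Oct: +$740.09 → -$620.53
  Nov: +$740.09 → $119.56
  Dec: +$740.09 → $859.65
  Jan: +$740.09 → $1,599.74
  Feb: +$740.09 → $2,339.83
  Mar: +$740.09 − $3,079.92 → $0.00
Lowest trial balance = -$1,360.62 (Sep)
Initial deposit = cushion − low point = $1,480.18 − (-$1,360.62) = $2,840.80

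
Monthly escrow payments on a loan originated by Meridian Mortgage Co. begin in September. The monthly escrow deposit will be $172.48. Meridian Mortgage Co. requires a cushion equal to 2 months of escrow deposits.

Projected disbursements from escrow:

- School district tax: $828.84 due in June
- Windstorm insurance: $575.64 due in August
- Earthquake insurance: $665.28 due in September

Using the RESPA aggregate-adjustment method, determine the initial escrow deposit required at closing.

$837.76

Cushion = 2 × $172.48 = $344.96
Trial balance (start $0, +$172.48 each month, − disbursements):
  Sep: +$172.48 − $665.28 → -$492.80
  Oct: +$172.48 → -$320.32
  Nov: +$172.48 → -$147.84
  Dec: +$172.48 → $24.64
  Jan: +$172.48 → $197.12
  Feb: +$172.48 → $369.60
  Mar: +$172.48 → $542.08
  Apr: +$172.48 → $714.56
  May: +$172.48 → $887.04
  Jun: +$172.48 − $828.84 → $230.68
  Jul: +$172.48 → $403.16
  Aug: +$172.48 − $575.64 → $0.00
Lowest trial balance = -$492.80 (Sep)
Initial deposit = cushion − low point = $344.96 − (-$492.80) = $837.76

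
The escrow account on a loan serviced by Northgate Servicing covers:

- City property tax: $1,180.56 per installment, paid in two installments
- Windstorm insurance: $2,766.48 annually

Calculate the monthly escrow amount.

City property tax — $1,180.56 × 2 = $2,361.12 annually
Windstorm insurance — $2,766.48 annually
Annual escrow total = $2,361.12 + $2,766.48 = $5,127.60
Per month = $5,127.60 ÷ 12 = $427.30

$427.30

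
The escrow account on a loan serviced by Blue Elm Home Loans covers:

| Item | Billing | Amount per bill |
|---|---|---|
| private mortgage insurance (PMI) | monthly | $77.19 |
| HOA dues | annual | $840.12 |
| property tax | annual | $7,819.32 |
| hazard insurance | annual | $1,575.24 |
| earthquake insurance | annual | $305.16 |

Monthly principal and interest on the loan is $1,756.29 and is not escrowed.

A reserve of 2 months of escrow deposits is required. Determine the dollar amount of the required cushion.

Private mortgage insurance (PMI): $77.19 × 12 = $926.28 per year
HOA dues: $840.12 per year
Property tax: $7,819.32 per year
Hazard insurance: $1,575.24 per year
Earthquake insurance: $305.16 per year
Total annual escrow = $926.28 + $840.12 + $7,819.32 + $1,575.24 + $305.16 = $11,466.12
Base monthly escrow = $11,466.12 / 12 = $955.51
Cushion = 2 × $955.51 = $1,911.02

$1,911.02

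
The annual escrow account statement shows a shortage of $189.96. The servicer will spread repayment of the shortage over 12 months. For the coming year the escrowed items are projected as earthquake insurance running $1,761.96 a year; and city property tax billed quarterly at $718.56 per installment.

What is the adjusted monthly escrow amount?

$402.18

Earthquake insurance — $1,761.96
City property tax — $718.56 × 4 = $2,874.24
Total annual escrow = $1,761.96 + $2,874.24 = $4,636.20
Monthly escrow = $4,636.20 / 12 = $386.35
Shortage per month = $189.96 ÷ 12 = $15.83
New monthly escrow = $386.35 + $15.83 = $402.18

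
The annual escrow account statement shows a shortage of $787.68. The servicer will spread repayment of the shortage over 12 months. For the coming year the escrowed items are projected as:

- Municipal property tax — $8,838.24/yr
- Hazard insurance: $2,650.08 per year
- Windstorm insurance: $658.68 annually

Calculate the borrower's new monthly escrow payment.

Municipal property tax = $8,838.24/yr
Hazard insurance = $2,650.08/yr
Windstorm insurance = $658.68/yr
Total per year = $12,147.00
Per month = $12,147.00 ÷ 12 = $1,012.25
Shortage per month = $787.68 / 12 = $65.64
Adjusted monthly = $1,012.25 + $65.64 = $1,077.89

$1,077.89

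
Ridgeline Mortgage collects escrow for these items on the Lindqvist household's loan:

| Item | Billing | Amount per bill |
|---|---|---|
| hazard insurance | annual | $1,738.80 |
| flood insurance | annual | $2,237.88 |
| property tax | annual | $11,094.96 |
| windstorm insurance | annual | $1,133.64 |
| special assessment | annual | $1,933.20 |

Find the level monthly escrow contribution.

Hazard insurance = $1,738.80
Flood insurance = $2,237.88
Property tax = $11,094.96
Windstorm insurance = $1,133.64
Special assessment = $1,933.20
Total per year = $18,138.48
Base monthly escrow = $18,138.48 / 12 = $1,511.54

$1,511.54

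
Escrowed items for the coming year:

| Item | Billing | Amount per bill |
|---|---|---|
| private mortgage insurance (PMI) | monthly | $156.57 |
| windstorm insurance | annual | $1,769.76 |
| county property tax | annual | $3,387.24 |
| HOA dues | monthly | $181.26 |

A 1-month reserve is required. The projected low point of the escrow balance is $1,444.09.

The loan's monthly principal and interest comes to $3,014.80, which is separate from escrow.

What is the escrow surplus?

$676.51

Private mortgage insurance (PMI): $156.57 × 12 = $1,878.84/yr
Windstorm insurance: $1,769.76/yr
County property tax: $3,387.24/yr
HOA dues: $181.26 × 12 = $2,175.12/yr
Annual escrow total = $1,878.84 + $1,769.76 + $3,387.24 + $2,175.12 = $9,210.96
Base monthly escrow = $9,210.96 ÷ 12 = $767.58
Cushion = 1 × $767.58 = $767.58
Surplus = $1,444.09 − $767.58 = $676.51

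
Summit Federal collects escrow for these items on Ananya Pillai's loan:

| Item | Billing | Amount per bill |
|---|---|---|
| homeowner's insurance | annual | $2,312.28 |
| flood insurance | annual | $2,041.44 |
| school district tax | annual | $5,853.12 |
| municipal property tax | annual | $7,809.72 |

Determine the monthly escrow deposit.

$1,501.38

Homeowner's insurance — $2,312.28 per year
Flood insurance — $2,041.44 per year
School district tax — $5,853.12 per year
Municipal property tax — $7,809.72 per year
Combined annual = $18,016.56
Monthly = $18,016.56 ÷ 12 = $1,501.38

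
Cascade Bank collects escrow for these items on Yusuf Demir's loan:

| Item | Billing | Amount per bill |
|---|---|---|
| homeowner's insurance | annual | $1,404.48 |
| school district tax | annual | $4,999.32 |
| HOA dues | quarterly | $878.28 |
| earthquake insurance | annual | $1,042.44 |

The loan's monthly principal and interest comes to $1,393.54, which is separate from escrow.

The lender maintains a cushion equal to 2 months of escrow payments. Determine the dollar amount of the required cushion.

$1,826.56

Homeowner's insurance — $1,404.48
School district tax — $4,999.32
HOA dues — $878.28 × 4 = $3,513.12
Earthquake insurance — $1,042.44
Total per year = $1,404.48 + $4,999.32 + $3,513.12 + $1,042.44 = $10,959.36
Base monthly escrow = $10,959.36 / 12 = $913.28
Reserve = 2 × $913.28 = $1,826.56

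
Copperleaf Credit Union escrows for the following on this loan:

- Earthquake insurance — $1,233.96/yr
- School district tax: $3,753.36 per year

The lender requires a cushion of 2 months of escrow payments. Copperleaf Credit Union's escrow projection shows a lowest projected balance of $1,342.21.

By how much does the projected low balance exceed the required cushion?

Earthquake insurance — $1,233.96 annually
School district tax — $3,753.36 annually
Total per year = $1,233.96 + $3,753.36 = $4,987.32
Base monthly escrow = $4,987.32 / 12 = $415.61
Required cushion = 2 × $415.61 = $831.22
Excess over cushion: $1,342.21 − $831.22 = $510.99

$510.99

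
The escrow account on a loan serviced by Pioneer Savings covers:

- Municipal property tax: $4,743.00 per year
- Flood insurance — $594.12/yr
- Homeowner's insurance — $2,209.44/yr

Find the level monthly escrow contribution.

$628.88

Municipal property tax — $4,743.00 per year
Flood insurance — $594.12 per year
Homeowner's insurance — $2,209.44 per year
Annual escrow total = $4,743.00 + $594.12 + $2,209.44 = $7,546.56
Base monthly escrow = $7,546.56 ÷ 12 = $628.88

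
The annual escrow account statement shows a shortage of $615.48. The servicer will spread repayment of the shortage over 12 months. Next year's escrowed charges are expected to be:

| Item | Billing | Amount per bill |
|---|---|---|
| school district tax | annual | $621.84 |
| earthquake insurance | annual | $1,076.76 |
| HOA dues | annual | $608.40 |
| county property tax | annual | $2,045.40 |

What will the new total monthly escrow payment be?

$413.99

School district tax — $621.84
Earthquake insurance — $1,076.76
HOA dues — $608.40
County property tax — $2,045.40
Combined annual = $4,352.40
Monthly escrow = $4,352.40 ÷ 12 = $362.70
Shortage spread = $615.48 / 12 = $51.29/mo
New monthly escrow = $362.70 + $51.29 = $413.99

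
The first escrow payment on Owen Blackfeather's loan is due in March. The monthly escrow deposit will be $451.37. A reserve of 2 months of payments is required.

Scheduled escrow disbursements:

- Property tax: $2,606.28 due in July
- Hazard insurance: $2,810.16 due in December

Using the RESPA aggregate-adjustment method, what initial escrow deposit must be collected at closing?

Cushion = 2 × $451.37 = $902.74
Trial balance (start $0, +$451.37 each month, − disbursements):
  Mar: +$451.37 → $451.37
  Apr: +$451.37 → $902.74
  May: +$451.37 → $1,354.11
  Jun: +$451.37 → $1,805.48
  Jul: +$451.37 − $2,606.28 → -$349.43
  Aug: +$451.37 → $101.94
  Sep: +$451.37 → $553.31
  Oct: +$451.37 → $1,004.68
  Nov: +$451.37 → $1,456.05
  Dec: +$451.37 − $2,810.16 → -$902.74
  Jan: +$451.37 → -$451.37
  Feb: +$451.37 → $0.00
Lowest trial balance = -$902.74 (Dec)
Initial deposit = cushion − low point = $902.74 − (-$902.74) = $1,805.48

$1,805.48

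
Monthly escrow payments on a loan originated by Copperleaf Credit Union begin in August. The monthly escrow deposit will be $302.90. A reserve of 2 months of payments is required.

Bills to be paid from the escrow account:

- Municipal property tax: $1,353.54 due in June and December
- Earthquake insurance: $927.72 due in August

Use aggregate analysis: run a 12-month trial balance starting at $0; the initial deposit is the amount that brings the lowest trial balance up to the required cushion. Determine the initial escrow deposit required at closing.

Cushion = 2 × $302.90 = $605.80
Trial balance (start $0, +$302.90 each month, − disbursements):
  Aug: +$302.90 − $927.72 → -$624.82
  Sep: +$302.90 → -$321.92
  Oct: +$302.90 → -$19.02
  Nov: +$302.90 → $283.88
  Dec: +$302.90 − $1,353.54 → -$766.76
  Jan: +$302.90 → -$463.86
  Feb: +$302.90 → -$160.96
  Mar: +$302.90 → $141.94
  Apr: +$302.90 → $444.84
  May: +$302.90 → $747.74
  Jun: +$302.90 − $1,353.54 → -$302.90
  Jul: +$302.90 → $0.00
Lowest trial balance = -$766.76 (Dec)
Initial deposit = cushion − low point = $605.80 − (-$766.76) = $1,372.56

$1,372.56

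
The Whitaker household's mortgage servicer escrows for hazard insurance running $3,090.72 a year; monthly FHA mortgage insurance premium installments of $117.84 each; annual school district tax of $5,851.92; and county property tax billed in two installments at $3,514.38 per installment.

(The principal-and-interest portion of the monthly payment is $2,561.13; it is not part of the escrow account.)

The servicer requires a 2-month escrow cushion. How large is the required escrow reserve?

Hazard insurance: $3,090.72
FHA mortgage insurance premium: $117.84 × 12 = $1,414.08
School district tax: $5,851.92
County property tax: $3,514.38 × 2 = $7,028.76
Total annual escrow = $17,385.48
Base monthly escrow = $17,385.48 ÷ 12 = $1,448.79
Required cushion = 2 × $1,448.79 = $2,897.58

$2,897.58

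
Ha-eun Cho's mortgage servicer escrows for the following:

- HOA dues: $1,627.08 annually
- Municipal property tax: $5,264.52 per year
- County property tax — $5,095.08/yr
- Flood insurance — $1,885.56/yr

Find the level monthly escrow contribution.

$1,156.02

HOA dues: $1,627.08 per year
Municipal property tax: $5,264.52 per year
County property tax: $5,095.08 per year
Flood insurance: $1,885.56 per year
Total per year = $1,627.08 + $5,264.52 + $5,095.08 + $1,885.56 = $13,872.24
Monthly = $13,872.24 / 12 = $1,156.02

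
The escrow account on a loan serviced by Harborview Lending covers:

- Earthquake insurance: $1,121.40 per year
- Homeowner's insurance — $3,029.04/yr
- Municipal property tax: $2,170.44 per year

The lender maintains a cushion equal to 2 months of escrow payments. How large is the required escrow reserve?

Earthquake insurance: $1,121.40 annually
Homeowner's insurance: $3,029.04 annually
Municipal property tax: $2,170.44 annually
Annual escrow total = $6,320.88
Base monthly escrow = $6,320.88 / 12 = $526.74
Cushion = 2 × $526.74 = $1,053.48

$1,053.48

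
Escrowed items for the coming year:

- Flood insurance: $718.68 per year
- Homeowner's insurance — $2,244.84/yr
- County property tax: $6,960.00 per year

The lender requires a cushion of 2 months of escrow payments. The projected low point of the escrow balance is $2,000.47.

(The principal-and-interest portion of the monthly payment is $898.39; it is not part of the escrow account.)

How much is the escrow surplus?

$346.55

Flood insurance = $718.68
Homeowner's insurance = $2,244.84
County property tax = $6,960.00
Total annual escrow = $9,923.52
Monthly escrow = $9,923.52 ÷ 12 = $826.96
Required reserve = 2 × $826.96 = $1,653.92
Surplus = $2,000.47 − $1,653.92 = $346.55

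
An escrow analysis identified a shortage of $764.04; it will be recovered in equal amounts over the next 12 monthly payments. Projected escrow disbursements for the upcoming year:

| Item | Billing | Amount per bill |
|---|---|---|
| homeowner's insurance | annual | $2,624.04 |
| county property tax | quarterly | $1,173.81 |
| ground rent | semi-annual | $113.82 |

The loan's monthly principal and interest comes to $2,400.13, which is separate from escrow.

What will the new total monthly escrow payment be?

$692.58

Homeowner's insurance — $2,624.04 annually
County property tax — $1,173.81 × 4 = $4,695.24 annually
Ground rent — $113.82 × 2 = $227.64 annually
Annual escrow total = $2,624.04 + $4,695.24 + $227.64 = $7,546.92
Base monthly escrow = $7,546.92 ÷ 12 = $628.91
Monthly shortage recovery: $764.04 ÷ 12 = $63.67
New monthly escrow = $628.91 + $63.67 = $692.58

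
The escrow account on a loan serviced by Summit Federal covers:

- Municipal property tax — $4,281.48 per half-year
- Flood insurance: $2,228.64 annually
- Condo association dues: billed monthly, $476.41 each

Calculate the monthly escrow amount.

$1,375.71

Municipal property tax = $4,281.48 × 2 = $8,562.96
Flood insurance = $2,228.64
Condo association dues = $476.41 × 12 = $5,716.92
Total per year = $16,508.52
Monthly = $16,508.52 ÷ 12 = $1,375.71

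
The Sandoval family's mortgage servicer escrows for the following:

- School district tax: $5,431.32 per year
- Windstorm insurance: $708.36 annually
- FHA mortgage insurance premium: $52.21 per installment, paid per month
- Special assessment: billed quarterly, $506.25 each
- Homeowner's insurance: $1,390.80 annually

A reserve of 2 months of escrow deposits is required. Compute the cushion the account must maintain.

School district tax = $5,431.32/yr
Windstorm insurance = $708.36/yr
FHA mortgage insurance premium = $52.21 × 12 = $626.52/yr
Special assessment = $506.25 × 4 = $2,025.00/yr
Homeowner's insurance = $1,390.80/yr
Total annual escrow = $10,182.00
Per month = $10,182.00 ÷ 12 = $848.50
Cushion = 2 × $848.50 = $1,697.00

$1,697.00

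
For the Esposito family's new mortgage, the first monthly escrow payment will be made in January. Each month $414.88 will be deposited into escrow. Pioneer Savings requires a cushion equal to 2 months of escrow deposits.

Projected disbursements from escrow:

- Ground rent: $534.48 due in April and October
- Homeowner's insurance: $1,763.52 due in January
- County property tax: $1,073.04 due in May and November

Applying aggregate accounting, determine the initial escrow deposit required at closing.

Cushion = 2 × $414.88 = $829.76
Trial balance (start $0, +$414.88 each month, − disbursements):
  Jan: +$414.88 − $1,763.52 → -$1,348.64
  Feb: +$414.88 → -$933.76
  Mar: +$414.88 → -$518.88
  Apr: +$414.88 − $534.48 → -$638.48
  May: +$414.88 − $1,073.04 → -$1,296.64
  Jun: +$414.88 → -$881.76
  Jul: +$414.88 → -$466.88
  Aug: +$414.88 → -$52.00
  Sep: +$414.88 → $362.88
  Oct: +$414.88 − $534.48 → $243.28
  Nov: +$414.88 − $1,073.04 → -$414.88
  Dec: +$414.88 → $0.00
Lowest trial balance = -$1,348.64 (Jan)
Initial deposit = cushion − low point = $829.76 − (-$1,348.64) = $2,178.40

$2,178.40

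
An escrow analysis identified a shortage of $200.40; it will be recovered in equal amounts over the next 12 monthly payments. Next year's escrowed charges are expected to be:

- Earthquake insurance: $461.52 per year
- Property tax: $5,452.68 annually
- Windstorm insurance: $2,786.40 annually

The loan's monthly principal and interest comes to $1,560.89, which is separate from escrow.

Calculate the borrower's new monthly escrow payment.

$741.75

Earthquake insurance = $461.52/yr
Property tax = $5,452.68/yr
Windstorm insurance = $2,786.40/yr
Total per year = $461.52 + $5,452.68 + $2,786.40 = $8,700.60
Monthly escrow = $8,700.60 ÷ 12 = $725.05
Shortage spread = $200.40 ÷ 12 = $16.70/mo
Adjusted monthly = $725.05 + $16.70 = $741.75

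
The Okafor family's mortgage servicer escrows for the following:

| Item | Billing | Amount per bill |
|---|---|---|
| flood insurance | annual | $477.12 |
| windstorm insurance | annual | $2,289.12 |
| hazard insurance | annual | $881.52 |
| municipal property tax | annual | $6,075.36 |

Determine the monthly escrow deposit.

Flood insurance = $477.12
Windstorm insurance = $2,289.12
Hazard insurance = $881.52
Municipal property tax = $6,075.36
Combined annual = $477.12 + $2,289.12 + $881.52 + $6,075.36 = $9,723.12
Base monthly escrow = $9,723.12 / 12 = $810.26

$810.26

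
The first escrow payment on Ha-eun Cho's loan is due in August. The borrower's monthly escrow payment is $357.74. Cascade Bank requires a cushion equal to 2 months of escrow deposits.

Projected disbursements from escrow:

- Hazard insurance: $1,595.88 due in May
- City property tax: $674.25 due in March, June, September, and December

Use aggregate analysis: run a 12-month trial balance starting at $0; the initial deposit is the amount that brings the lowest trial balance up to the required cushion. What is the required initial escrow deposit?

$1,073.22

Cushion = 2 × $357.74 = $715.48
Trial balance (start $0, +$357.74 each month, − disbursements):
  Aug: +$357.74 → $357.74
  Sep: +$357.74 − $674.25 → $41.23
  Oct: +$357.74 → $398.97
  Nov: +$357.74 → $756.71
  Dec: +$357.74 − $674.25 → $440.20
  Jan: +$357.74 → $797.94
  Feb: +$357.74 → $1,155.68
  Mar: +$357.74 − $674.25 → $839.17
  Apr: +$357.74 → $1,196.91
  May: +$357.74 − $1,595.88 → -$41.23
  Jun: +$357.74 − $674.25 → -$357.74
  Jul: +$357.74 → $0.00
Lowest trial balance = -$357.74 (Jun)
Initial deposit = cushion − low point = $715.48 − (-$357.74) = $1,073.22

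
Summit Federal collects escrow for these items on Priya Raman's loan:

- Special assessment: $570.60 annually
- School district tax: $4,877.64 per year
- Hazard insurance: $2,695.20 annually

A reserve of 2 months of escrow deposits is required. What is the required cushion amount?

$1,357.24

Special assessment: $570.60
School district tax: $4,877.64
Hazard insurance: $2,695.20
Combined annual = $570.60 + $4,877.64 + $2,695.20 = $8,143.44
Base monthly escrow = $8,143.44 ÷ 12 = $678.62
Required cushion = 2 × $678.62 = $1,357.24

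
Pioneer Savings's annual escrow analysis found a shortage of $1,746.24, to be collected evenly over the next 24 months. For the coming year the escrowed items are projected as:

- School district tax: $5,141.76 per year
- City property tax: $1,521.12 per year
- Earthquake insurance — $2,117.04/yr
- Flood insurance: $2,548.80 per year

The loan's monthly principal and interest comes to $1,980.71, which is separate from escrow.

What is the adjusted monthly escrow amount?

School district tax: $5,141.76 annually
City property tax: $1,521.12 annually
Earthquake insurance: $2,117.04 annually
Flood insurance: $2,548.80 annually
Annual escrow total = $5,141.76 + $1,521.12 + $2,117.04 + $2,548.80 = $11,328.72
Base monthly escrow = $11,328.72 ÷ 12 = $944.06
Shortage per month = $1,746.24 ÷ 24 = $72.76
New monthly escrow = $944.06 + $72.76 = $1,016.82

$1,016.82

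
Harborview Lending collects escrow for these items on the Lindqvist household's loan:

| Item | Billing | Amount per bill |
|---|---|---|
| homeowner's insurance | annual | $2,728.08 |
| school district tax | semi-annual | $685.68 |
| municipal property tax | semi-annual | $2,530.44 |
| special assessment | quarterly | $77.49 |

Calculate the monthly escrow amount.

$789.19

Homeowner's insurance = $2,728.08
School district tax = $685.68 × 2 = $1,371.36
Municipal property tax = $2,530.44 × 2 = $5,060.88
Special assessment = $77.49 × 4 = $309.96
Total per year = $2,728.08 + $1,371.36 + $5,060.88 + $309.96 = $9,470.28
Per month = $9,470.28 / 12 = $789.19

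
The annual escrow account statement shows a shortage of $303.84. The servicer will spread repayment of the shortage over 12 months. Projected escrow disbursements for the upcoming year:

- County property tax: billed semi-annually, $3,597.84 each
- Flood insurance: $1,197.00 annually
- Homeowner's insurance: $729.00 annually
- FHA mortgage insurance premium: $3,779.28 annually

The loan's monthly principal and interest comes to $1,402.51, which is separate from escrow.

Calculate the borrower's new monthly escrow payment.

$1,100.40

County property tax — $3,597.84 × 2 = $7,195.68 per year
Flood insurance — $1,197.00 per year
Homeowner's insurance — $729.00 per year
FHA mortgage insurance premium — $3,779.28 per year
Combined annual = $7,195.68 + $1,197.00 + $729.00 + $3,779.28 = $12,900.96
Per month = $12,900.96 ÷ 12 = $1,075.08
Shortage per month = $303.84 ÷ 12 = $25.32
New monthly escrow = $1,075.08 + $25.32 = $1,100.40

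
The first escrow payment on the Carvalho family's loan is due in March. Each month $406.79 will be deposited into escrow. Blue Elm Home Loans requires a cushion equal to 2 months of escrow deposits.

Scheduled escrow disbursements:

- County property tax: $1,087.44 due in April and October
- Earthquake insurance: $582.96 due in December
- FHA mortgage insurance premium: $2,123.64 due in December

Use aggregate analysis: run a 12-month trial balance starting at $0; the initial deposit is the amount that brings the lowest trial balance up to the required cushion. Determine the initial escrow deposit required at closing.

Cushion = 2 × $406.79 = $813.58
Trial balance (start $0, +$406.79 each month, − disbursements):
  Mar: +$406.79 → $406.79
  Apr: +$406.79 − $1,087.44 → -$273.86
  May: +$406.79 → $132.93
  Jun: +$406.79 → $539.72
  Jul: +$406.79 → $946.51
  Aug: +$406.79 → $1,353.30
  Sep: +$406.79 → $1,760.09
  Oct: +$406.79 − $1,087.44 → $1,079.44
  Nov: +$406.79 → $1,486.23
  Dec: +$406.79 − $2,706.60 → -$813.58
  Jan: +$406.79 → -$406.79
  Feb: +$406.79 → $0.00
Lowest trial balance = -$813.58 (Dec)
Initial deposit = cushion − low point = $813.58 − (-$813.58) = $1,627.16

$1,627.16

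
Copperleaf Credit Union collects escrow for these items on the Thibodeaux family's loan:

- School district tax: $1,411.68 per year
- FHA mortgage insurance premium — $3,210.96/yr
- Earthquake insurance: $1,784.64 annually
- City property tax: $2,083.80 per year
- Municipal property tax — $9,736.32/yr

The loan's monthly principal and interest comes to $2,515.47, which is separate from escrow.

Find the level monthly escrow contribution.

$1,518.95

School district tax: $1,411.68
FHA mortgage insurance premium: $3,210.96
Earthquake insurance: $1,784.64
City property tax: $2,083.80
Municipal property tax: $9,736.32
Total annual escrow = $1,411.68 + $3,210.96 + $1,784.64 + $2,083.80 + $9,736.32 = $18,227.40
Base monthly escrow = $18,227.40 / 12 = $1,518.95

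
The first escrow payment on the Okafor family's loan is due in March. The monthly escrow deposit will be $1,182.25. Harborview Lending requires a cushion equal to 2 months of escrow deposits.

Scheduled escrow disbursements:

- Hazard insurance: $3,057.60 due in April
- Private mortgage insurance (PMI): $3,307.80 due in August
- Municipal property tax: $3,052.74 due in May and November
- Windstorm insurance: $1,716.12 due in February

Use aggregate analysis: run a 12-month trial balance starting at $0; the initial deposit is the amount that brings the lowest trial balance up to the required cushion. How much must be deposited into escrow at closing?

Cushion = 2 × $1,182.25 = $2,364.50
Trial balance (start $0, +$1,182.25 each month, − disbursements):
  Mar: +$1,182.25 → $1,182.25
  Apr: +$1,182.25 − $3,057.60 → -$693.10
  May: +$1,182.25 − $3,052.74 → -$2,563.59
  Jun: +$1,182.25 → -$1,381.34
  Jul: +$1,182.25 → -$199.09
  Aug: +$1,182.25 − $3,307.80 → -$2,324.64
  Sep: +$1,182.25 → -$1,142.39
  Oct: +$1,182.25 → $39.86
  Nov: +$1,182.25 − $3,052.74 → -$1,830.63
  Dec: +$1,182.25 → -$648.38
  Jan: +$1,182.25 → $533.87
  Feb: +$1,182.25 − $1,716.12 → $0.00
Lowest trial balance = -$2,563.59 (May)
Initial deposit = cushion − low point = $2,364.50 − (-$2,563.59) = $4,928.09

$4,928.09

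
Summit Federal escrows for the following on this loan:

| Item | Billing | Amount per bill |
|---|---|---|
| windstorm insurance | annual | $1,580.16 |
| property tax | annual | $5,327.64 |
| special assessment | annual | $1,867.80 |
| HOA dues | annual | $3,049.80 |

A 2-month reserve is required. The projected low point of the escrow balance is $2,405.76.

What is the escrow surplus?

$434.86

Windstorm insurance — $1,580.16 per year
Property tax — $5,327.64 per year
Special assessment — $1,867.80 per year
HOA dues — $3,049.80 per year
Combined annual = $11,825.40
Per month = $11,825.40 / 12 = $985.45
Required reserve = 2 × $985.45 = $1,970.90
Surplus = $2,405.76 − $1,970.90 = $434.86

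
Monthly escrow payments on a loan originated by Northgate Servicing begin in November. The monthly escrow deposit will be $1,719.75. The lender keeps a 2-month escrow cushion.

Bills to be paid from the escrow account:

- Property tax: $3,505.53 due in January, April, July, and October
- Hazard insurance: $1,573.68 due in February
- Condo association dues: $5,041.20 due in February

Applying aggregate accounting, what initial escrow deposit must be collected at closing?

Cushion = 2 × $1,719.75 = $3,439.50
Trial balance (start $0, +$1,719.75 each month, − disbursements):
  Nov: +$1,719.75 → $1,719.75
  Dec: +$1,719.75 → $3,439.50
  Jan: +$1,719.75 − $3,505.53 → $1,653.72
  Feb: +$1,719.75 − $6,614.88 → -$3,241.41
  Mar: +$1,719.75 → -$1,521.66
  Apr: +$1,719.75 − $3,505.53 → -$3,307.44
  May: +$1,719.75 → -$1,587.69
  Jun: +$1,719.75 → $132.06
  Jul: +$1,719.75 − $3,505.53 → -$1,653.72
  Aug: +$1,719.75 → $66.03
  Sep: +$1,719.75 → $1,785.78
  Oct: +$1,719.75 − $3,505.53 → $0.00
Lowest trial balance = -$3,307.44 (Apr)
Initial deposit = cushion − low point = $3,439.50 − (-$3,307.44) = $6,746.94

$6,746.94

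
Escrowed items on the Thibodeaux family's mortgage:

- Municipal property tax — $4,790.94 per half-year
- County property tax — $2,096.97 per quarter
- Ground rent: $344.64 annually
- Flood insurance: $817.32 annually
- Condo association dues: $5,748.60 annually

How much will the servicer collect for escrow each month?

$2,073.36

Municipal property tax — $4,790.94 × 2 = $9,581.88
County property tax — $2,096.97 × 4 = $8,387.88
Ground rent — $344.64
Flood insurance — $817.32
Condo association dues — $5,748.60
Yearly total = $24,880.32
Per month = $24,880.32 / 12 = $2,073.36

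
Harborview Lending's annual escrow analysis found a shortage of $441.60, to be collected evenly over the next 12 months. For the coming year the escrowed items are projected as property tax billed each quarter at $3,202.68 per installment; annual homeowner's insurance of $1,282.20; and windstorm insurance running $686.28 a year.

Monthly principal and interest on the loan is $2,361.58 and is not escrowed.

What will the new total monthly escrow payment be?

$1,268.40

Property tax — $3,202.68 × 4 = $12,810.72/yr
Homeowner's insurance — $1,282.20/yr
Windstorm insurance — $686.28/yr
Total per year = $12,810.72 + $1,282.20 + $686.28 = $14,779.20
Base monthly escrow = $14,779.20 ÷ 12 = $1,231.60
Monthly shortage recovery: $441.60 / 12 = $36.80
New monthly escrow = $1,231.60 + $36.80 = $1,268.40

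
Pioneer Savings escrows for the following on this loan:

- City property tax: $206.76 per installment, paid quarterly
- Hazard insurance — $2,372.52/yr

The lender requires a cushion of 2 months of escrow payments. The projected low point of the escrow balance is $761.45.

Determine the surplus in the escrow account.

City property tax = $206.76 × 4 = $827.04 per year
Hazard insurance = $2,372.52 per year
Combined annual = $3,199.56
Per month = $3,199.56 ÷ 12 = $266.63
Cushion = 2 × $266.63 = $533.26
Excess over cushion: $761.45 − $533.26 = $228.19

$228.19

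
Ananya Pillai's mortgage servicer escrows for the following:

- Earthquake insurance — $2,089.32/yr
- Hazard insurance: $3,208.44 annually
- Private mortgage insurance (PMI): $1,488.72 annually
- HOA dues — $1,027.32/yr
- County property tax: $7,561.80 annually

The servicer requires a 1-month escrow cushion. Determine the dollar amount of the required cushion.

Earthquake insurance = $2,089.32 per year
Hazard insurance = $3,208.44 per year
Private mortgage insurance (PMI) = $1,488.72 per year
HOA dues = $1,027.32 per year
County property tax = $7,561.80 per year
Annual escrow total = $2,089.32 + $3,208.44 + $1,488.72 + $1,027.32 + $7,561.80 = $15,375.60
Monthly escrow = $15,375.60 / 12 = $1,281.30
Reserve = 1 × $1,281.30 = $1,281.30

$1,281.30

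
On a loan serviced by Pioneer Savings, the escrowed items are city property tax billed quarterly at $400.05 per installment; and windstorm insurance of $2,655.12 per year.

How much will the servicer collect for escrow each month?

$354.61

City property tax: $400.05 × 4 = $1,600.20/yr
Windstorm insurance: $2,655.12/yr
Total annual escrow = $1,600.20 + $2,655.12 = $4,255.32
Monthly = $4,255.32 / 12 = $354.61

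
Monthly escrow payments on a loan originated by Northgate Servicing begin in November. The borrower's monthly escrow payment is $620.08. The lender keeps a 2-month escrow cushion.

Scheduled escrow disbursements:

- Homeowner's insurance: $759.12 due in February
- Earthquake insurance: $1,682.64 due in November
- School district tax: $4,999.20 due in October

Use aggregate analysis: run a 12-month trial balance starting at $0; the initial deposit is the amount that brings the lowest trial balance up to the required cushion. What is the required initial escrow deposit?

$2,302.72

Cushion = 2 × $620.08 = $1,240.16
Trial balance (start $0, +$620.08 each month, − disbursements):
  Nov: +$620.08 − $1,682.64 → -$1,062.56
  Dec: +$620.08 → -$442.48
  Jan: +$620.08 → $177.60
  Feb: +$620.08 − $759.12 → $38.56
  Mar: +$620.08 → $658.64
  Apr: +$620.08 → $1,278.72
  May: +$620.08 → $1,898.80
  Jun: +$620.08 → $2,518.88
  Jul: +$620.08 → $3,138.96
  Aug: +$620.08 → $3,759.04
  Sep: +$620.08 → $4,379.12
  Oct: +$620.08 − $4,999.20 → $0.00
Lowest trial balance = -$1,062.56 (Nov)
Initial deposit = cushion − low point = $1,240.16 − (-$1,062.56) = $2,302.72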